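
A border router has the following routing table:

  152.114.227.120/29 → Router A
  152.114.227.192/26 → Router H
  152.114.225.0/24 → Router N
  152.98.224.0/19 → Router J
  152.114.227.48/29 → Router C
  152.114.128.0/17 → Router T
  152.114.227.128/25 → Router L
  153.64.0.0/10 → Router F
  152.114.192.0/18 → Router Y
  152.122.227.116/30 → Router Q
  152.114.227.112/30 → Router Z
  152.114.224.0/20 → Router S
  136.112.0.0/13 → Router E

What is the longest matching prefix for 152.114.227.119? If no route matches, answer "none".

152.114.224.0/20

Entries matching 152.114.227.119:
  152.114.128.0/17 (152.114.128.0 - 152.114.255.255)
  152.114.192.0/18 (152.114.192.0 - 152.114.255.255)
  152.114.224.0/20 (152.114.224.0 - 152.114.239.255)
Most specific is 152.114.224.0/20.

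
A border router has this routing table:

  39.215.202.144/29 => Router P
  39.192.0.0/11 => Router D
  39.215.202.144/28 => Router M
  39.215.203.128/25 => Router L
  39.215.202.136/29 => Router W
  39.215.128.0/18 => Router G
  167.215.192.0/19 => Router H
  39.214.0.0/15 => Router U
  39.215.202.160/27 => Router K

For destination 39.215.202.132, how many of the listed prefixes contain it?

Prefixes containing 39.215.202.132:
  39.192.0.0/11 (39.192.0.0 - 39.223.255.255)
  39.214.0.0/15 (39.214.0.0 - 39.215.255.255)
Total matching entries: 2.

2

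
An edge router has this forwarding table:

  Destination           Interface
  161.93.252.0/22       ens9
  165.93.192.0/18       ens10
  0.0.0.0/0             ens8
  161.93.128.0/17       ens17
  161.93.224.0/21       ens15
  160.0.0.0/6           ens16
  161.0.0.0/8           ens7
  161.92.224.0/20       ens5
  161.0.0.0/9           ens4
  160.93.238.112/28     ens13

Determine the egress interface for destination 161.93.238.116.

Routes whose prefix contains 161.93.238.116:
  0.0.0.0/0 (default, matches everything) -> ens8
  160.0.0.0/6 (160.0.0.0 - 163.255.255.255) -> ens16
  161.0.0.0/8 (161.0.0.0 - 161.255.255.255) -> ens7
  161.0.0.0/9 (161.0.0.0 - 161.127.255.255) -> ens4
  161.93.128.0/17 (161.93.128.0 - 161.93.255.255) -> ens17
More-specific entries that do NOT match:
  160.93.238.112/28 (160.93.238.112 - 160.93.238.127) does not contain 161.93.238.116
  161.93.252.0/22 (161.93.252.0 - 161.93.255.255) does not contain 161.93.238.116
  161.93.224.0/21 (161.93.224.0 - 161.93.231.255) does not contain 161.93.238.116
  161.92.224.0/20 (161.92.224.0 - 161.92.239.255) does not contain 161.93.238.116
  165.93.192.0/18 (165.93.192.0 - 165.93.255.255) does not contain 161.93.238.116
Longest matching prefix is /17 -> interface ens17.

ens17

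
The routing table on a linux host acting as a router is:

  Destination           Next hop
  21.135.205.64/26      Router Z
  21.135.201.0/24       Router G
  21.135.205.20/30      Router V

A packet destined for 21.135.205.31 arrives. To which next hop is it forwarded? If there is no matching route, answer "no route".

no route

No entry's prefix contains 21.135.205.31; there is no default route.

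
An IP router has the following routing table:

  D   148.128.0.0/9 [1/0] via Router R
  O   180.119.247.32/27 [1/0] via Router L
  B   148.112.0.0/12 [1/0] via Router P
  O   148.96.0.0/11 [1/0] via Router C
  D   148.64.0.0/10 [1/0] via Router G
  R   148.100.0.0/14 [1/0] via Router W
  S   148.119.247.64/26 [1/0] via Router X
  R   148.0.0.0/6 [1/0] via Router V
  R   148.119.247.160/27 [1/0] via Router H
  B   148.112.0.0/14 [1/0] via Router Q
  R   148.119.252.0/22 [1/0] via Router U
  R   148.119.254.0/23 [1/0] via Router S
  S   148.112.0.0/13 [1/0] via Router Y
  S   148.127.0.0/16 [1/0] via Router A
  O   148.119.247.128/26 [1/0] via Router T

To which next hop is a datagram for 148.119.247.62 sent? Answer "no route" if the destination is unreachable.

Routes whose prefix contains 148.119.247.62:
  148.0.0.0/6 (148.0.0.0 - 151.255.255.255) -> Router V
  148.64.0.0/10 (148.64.0.0 - 148.127.255.255) -> Router G
  148.96.0.0/11 (148.96.0.0 - 148.127.255.255) -> Router C
  148.112.0.0/12 (148.112.0.0 - 148.127.255.255) -> Router P
  148.112.0.0/13 (148.112.0.0 - 148.119.255.255) -> Router Y
More-specific entries that do NOT match:
  180.119.247.32/27 (180.119.247.32 - 180.119.247.63) does not contain 148.119.247.62
  148.119.247.160/27 (148.119.247.160 - 148.119.247.191) does not contain 148.119.247.62
  148.119.247.64/26 (148.119.247.64 - 148.119.247.127) does not contain 148.119.247.62
  148.119.247.128/26 (148.119.247.128 - 148.119.247.191) does not contain 148.119.247.62
  148.119.254.0/23 (148.119.254.0 - 148.119.255.255) does not contain 148.119.247.62
  148.119.252.0/22 (148.119.252.0 - 148.119.255.255) does not contain 148.119.247.62
  148.127.0.0/16 (148.127.0.0 - 148.127.255.255) does not contain 148.119.247.62
  148.100.0.0/14 (148.100.0.0 - 148.103.255.255) does not contain 148.119.247.62
  148.112.0.0/14 (148.112.0.0 - 148.115.255.255) does not contain 148.119.247.62
Longest matching prefix is /13 -> next hop Router Y.

Router Y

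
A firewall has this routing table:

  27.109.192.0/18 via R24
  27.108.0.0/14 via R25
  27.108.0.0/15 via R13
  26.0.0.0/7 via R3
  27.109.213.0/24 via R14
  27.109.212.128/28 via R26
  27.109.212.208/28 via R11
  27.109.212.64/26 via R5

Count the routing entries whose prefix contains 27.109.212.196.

Prefixes containing 27.109.212.196:
  26.0.0.0/7 (26.0.0.0 - 27.255.255.255)
  27.108.0.0/14 (27.108.0.0 - 27.111.255.255)
  27.108.0.0/15 (27.108.0.0 - 27.109.255.255)
  27.109.192.0/18 (27.109.192.0 - 27.109.255.255)
Total matching entries: 4.

4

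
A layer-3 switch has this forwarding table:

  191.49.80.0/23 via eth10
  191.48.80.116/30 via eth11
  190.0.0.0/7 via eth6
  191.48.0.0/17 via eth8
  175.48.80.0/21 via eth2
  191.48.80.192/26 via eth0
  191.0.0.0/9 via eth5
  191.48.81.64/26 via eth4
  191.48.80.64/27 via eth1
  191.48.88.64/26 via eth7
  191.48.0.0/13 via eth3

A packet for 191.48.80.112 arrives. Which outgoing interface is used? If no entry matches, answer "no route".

eth8

Routes whose prefix contains 191.48.80.112:
  190.0.0.0/7 (190.0.0.0 - 191.255.255.255) -> eth6
  191.0.0.0/9 (191.0.0.0 - 191.127.255.255) -> eth5
  191.48.0.0/13 (191.48.0.0 - 191.55.255.255) -> eth3
  191.48.0.0/17 (191.48.0.0 - 191.48.127.255) -> eth8
More-specific entries that do NOT match:
  191.48.80.116/30 (191.48.80.116 - 191.48.80.119) does not contain 191.48.80.112
  191.48.80.64/27 (191.48.80.64 - 191.48.80.95) does not contain 191.48.80.112
  191.48.80.192/26 (191.48.80.192 - 191.48.80.255) does not contain 191.48.80.112
  191.48.81.64/26 (191.48.81.64 - 191.48.81.127) does not contain 191.48.80.112
  191.48.88.64/26 (191.48.88.64 - 191.48.88.127) does not contain 191.48.80.112
  191.49.80.0/23 (191.49.80.0 - 191.49.81.255) does not contain 191.48.80.112
  175.48.80.0/21 (175.48.80.0 - 175.48.87.255) does not contain 191.48.80.112
Longest matching prefix is /17 -> interface eth8.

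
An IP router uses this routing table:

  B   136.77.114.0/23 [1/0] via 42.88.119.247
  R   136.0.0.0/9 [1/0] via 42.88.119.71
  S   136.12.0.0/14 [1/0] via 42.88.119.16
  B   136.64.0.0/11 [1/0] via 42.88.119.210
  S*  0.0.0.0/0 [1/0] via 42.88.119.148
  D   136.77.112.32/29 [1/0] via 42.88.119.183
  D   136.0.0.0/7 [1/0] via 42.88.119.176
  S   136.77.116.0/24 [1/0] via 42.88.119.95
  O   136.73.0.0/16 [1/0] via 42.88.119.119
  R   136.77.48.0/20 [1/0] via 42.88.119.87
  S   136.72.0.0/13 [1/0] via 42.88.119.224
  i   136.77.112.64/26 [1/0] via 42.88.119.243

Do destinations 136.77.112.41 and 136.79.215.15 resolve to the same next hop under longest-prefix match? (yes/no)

136.77.112.41: longest match 136.72.0.0/13 -> 42.88.119.224
136.79.215.15: longest match 136.72.0.0/13 -> 42.88.119.224

yes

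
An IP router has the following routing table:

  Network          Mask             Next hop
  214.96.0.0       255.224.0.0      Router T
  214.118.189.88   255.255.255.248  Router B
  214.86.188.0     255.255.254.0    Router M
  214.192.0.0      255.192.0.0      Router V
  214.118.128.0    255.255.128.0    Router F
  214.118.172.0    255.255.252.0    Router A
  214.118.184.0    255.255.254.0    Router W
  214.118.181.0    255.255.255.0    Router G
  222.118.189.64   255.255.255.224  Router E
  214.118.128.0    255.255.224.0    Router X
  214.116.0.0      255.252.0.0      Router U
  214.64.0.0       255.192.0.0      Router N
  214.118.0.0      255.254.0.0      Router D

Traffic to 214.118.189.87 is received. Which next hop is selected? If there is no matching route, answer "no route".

Router F

Routes whose prefix contains 214.118.189.87:
  214.64.0.0/10 (214.64.0.0 - 214.127.255.255) -> Router N
  214.96.0.0/11 (214.96.0.0 - 214.127.255.255) -> Router T
  214.116.0.0/14 (214.116.0.0 - 214.119.255.255) -> Router U
  214.118.0.0/15 (214.118.0.0 - 214.119.255.255) -> Router D
  214.118.128.0/17 (214.118.128.0 - 214.118.255.255) -> Router F
More-specific entries that do NOT match:
  214.118.189.88/29 (214.118.189.88 - 214.118.189.95) does not contain 214.118.189.87
  222.118.189.64/27 (222.118.189.64 - 222.118.189.95) does not contain 214.118.189.87
  214.118.181.0/24 (214.118.181.0 - 214.118.181.255) does not contain 214.118.189.87
  214.86.188.0/23 (214.86.188.0 - 214.86.189.255) does not contain 214.118.189.87
  214.118.184.0/23 (214.118.184.0 - 214.118.185.255) does not contain 214.118.189.87
  214.118.172.0/22 (214.118.172.0 - 214.118.175.255) does not contain 214.118.189.87
  214.118.128.0/19 (214.118.128.0 - 214.118.159.255) does not contain 214.118.189.87
Longest matching prefix is /17 -> next hop Router F.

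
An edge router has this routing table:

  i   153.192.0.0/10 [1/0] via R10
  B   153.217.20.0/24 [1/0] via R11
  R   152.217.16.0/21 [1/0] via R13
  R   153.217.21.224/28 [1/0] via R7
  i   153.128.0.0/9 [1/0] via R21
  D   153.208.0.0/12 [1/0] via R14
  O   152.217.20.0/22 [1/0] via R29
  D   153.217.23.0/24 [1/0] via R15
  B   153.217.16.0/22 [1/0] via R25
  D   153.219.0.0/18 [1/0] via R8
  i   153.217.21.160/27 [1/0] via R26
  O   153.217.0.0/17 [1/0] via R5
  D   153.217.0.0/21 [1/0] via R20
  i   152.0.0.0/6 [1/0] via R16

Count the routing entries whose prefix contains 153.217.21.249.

5

Prefixes containing 153.217.21.249:
  152.0.0.0/6 (152.0.0.0 - 155.255.255.255)
  153.128.0.0/9 (153.128.0.0 - 153.255.255.255)
  153.192.0.0/10 (153.192.0.0 - 153.255.255.255)
  153.208.0.0/12 (153.208.0.0 - 153.223.255.255)
  153.217.0.0/17 (153.217.0.0 - 153.217.127.255)
Total matching entries: 5.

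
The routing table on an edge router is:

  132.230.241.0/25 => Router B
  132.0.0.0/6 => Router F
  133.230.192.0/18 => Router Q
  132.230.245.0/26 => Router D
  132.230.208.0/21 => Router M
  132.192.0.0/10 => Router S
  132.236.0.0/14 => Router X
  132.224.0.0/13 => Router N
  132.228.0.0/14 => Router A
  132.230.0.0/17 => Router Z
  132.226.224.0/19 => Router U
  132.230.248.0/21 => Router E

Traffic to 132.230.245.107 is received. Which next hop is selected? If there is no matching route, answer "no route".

Router A

Routes whose prefix contains 132.230.245.107:
  132.0.0.0/6 (132.0.0.0 - 135.255.255.255) -> Router F
  132.192.0.0/10 (132.192.0.0 - 132.255.255.255) -> Router S
  132.224.0.0/13 (132.224.0.0 - 132.231.255.255) -> Router N
  132.228.0.0/14 (132.228.0.0 - 132.231.255.255) -> Router A
More-specific entries that do NOT match:
  132.230.245.0/26 (132.230.245.0 - 132.230.245.63) does not contain 132.230.245.107
  132.230.241.0/25 (132.230.241.0 - 132.230.241.127) does not contain 132.230.245.107
  132.230.208.0/21 (132.230.208.0 - 132.230.215.255) does not contain 132.230.245.107
  132.230.248.0/21 (132.230.248.0 - 132.230.255.255) does not contain 132.230.245.107
  132.226.224.0/19 (132.226.224.0 - 132.226.255.255) does not contain 132.230.245.107
  133.230.192.0/18 (133.230.192.0 - 133.230.255.255) does not contain 132.230.245.107
  132.230.0.0/17 (132.230.0.0 - 132.230.127.255) does not contain 132.230.245.107
Longest matching prefix is /14 -> next hop Router A.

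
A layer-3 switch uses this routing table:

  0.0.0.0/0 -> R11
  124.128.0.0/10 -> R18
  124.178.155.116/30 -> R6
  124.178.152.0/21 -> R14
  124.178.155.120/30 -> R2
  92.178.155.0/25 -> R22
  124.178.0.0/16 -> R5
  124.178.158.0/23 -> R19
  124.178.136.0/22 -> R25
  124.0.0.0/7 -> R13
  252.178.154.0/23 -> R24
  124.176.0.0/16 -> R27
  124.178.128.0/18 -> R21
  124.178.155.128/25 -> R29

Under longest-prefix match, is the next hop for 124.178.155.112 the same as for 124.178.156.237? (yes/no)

124.178.155.112: longest match 124.178.152.0/21 -> R14
124.178.156.237: longest match 124.178.152.0/21 -> R14

yes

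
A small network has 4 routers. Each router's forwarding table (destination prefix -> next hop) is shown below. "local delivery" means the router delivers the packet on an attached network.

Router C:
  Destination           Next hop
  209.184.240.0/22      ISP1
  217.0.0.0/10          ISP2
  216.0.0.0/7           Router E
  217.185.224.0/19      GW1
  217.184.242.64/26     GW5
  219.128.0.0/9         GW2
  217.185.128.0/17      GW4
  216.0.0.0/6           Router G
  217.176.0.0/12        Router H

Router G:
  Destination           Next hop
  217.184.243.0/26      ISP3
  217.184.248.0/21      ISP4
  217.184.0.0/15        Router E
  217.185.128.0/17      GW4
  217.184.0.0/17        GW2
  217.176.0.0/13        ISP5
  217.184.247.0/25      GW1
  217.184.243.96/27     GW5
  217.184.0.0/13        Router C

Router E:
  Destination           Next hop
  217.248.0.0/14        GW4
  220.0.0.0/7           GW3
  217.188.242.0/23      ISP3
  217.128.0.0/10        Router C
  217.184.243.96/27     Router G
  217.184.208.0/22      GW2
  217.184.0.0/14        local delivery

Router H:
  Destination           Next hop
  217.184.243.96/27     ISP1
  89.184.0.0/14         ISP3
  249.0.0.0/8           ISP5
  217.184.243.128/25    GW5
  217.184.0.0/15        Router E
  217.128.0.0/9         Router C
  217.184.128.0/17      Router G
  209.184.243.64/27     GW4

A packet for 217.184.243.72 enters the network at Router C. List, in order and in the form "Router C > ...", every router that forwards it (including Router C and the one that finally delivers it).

At Router C: longest match for 217.184.243.72 is 217.176.0.0/12 -> Router H
At Router H: longest match for 217.184.243.72 is 217.184.128.0/17 -> Router G
At Router G: longest match for 217.184.243.72 is 217.184.0.0/15 -> Router E
At Router E: longest match for 217.184.243.72 is 217.184.0.0/14 -> local delivery

Router C > Router H > Router G > Router E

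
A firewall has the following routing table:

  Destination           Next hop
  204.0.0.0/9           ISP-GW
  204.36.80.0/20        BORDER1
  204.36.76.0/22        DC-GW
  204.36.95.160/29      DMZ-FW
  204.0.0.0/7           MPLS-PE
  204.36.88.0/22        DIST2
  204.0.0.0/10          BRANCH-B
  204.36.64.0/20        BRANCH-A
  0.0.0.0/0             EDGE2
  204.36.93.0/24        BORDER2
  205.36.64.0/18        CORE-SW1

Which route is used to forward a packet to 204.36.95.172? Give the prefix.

204.36.80.0/20

Entries matching 204.36.95.172:
  0.0.0.0/0 (default, matches everything)
  204.0.0.0/7 (204.0.0.0 - 205.255.255.255)
  204.0.0.0/9 (204.0.0.0 - 204.127.255.255)
  204.0.0.0/10 (204.0.0.0 - 204.63.255.255)
  204.36.80.0/20 (204.36.80.0 - 204.36.95.255)
Most specific is 204.36.80.0/20.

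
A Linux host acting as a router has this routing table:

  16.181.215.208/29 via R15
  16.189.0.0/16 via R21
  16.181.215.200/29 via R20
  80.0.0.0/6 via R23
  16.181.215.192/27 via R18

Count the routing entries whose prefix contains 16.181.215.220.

Prefixes containing 16.181.215.220:
  16.181.215.192/27 (16.181.215.192 - 16.181.215.223)
Total matching entries: 1.

1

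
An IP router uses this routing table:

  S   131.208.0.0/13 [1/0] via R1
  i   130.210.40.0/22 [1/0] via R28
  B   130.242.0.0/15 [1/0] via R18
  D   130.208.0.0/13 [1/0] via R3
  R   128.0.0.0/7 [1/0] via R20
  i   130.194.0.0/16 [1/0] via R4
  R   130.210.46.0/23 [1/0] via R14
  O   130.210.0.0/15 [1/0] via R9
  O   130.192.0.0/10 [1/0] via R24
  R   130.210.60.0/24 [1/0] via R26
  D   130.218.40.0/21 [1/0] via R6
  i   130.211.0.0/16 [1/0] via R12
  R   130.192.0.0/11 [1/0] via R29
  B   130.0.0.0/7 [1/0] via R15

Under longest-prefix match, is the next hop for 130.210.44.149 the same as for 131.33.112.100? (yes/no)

130.210.44.149: longest match 130.210.0.0/15 -> R9
131.33.112.100: longest match 130.0.0.0/7 -> R15

no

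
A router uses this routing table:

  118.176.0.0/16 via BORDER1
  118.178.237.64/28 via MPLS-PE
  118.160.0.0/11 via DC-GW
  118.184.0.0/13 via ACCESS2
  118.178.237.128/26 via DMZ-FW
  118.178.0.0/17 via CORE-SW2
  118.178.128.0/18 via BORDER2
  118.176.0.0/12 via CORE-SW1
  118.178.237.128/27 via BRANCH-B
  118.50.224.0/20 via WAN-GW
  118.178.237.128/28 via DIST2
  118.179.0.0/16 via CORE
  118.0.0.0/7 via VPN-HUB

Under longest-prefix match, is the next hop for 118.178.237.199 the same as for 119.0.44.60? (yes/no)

118.178.237.199: longest match 118.176.0.0/12 -> CORE-SW1
119.0.44.60: longest match 118.0.0.0/7 -> VPN-HUB

no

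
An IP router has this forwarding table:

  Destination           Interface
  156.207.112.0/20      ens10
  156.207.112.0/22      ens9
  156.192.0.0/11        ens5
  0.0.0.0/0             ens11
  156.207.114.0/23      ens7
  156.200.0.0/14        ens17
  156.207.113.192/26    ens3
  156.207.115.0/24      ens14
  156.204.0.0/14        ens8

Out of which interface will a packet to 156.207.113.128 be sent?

Routes whose prefix contains 156.207.113.128:
  0.0.0.0/0 (default, matches everything) -> ens11
  156.192.0.0/11 (156.192.0.0 - 156.223.255.255) -> ens5
  156.204.0.0/14 (156.204.0.0 - 156.207.255.255) -> ens8
  156.207.112.0/20 (156.207.112.0 - 156.207.127.255) -> ens10
  156.207.112.0/22 (156.207.112.0 - 156.207.115.255) -> ens9
More-specific entries that do NOT match:
  156.207.113.192/26 (156.207.113.192 - 156.207.113.255) does not contain 156.207.113.128
  156.207.115.0/24 (156.207.115.0 - 156.207.115.255) does not contain 156.207.113.128
  156.207.114.0/23 (156.207.114.0 - 156.207.115.255) does not contain 156.207.113.128
Longest matching prefix is /22 -> interface ens9.

ens9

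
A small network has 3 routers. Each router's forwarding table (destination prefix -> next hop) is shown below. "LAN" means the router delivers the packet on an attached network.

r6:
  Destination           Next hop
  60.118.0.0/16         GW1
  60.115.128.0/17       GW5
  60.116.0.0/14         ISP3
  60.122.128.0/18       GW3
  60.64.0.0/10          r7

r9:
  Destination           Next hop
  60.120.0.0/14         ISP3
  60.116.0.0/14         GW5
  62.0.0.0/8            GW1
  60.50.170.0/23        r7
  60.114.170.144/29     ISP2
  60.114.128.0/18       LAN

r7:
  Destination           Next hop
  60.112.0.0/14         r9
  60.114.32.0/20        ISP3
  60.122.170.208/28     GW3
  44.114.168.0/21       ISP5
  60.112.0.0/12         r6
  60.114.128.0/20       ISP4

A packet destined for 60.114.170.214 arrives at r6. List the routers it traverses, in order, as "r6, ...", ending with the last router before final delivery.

r6, r7, r9

At r6: longest match for 60.114.170.214 is 60.64.0.0/10 -> r7
At r7: longest match for 60.114.170.214 is 60.112.0.0/14 -> r9
At r9: longest match for 60.114.170.214 is 60.114.128.0/18 -> LAN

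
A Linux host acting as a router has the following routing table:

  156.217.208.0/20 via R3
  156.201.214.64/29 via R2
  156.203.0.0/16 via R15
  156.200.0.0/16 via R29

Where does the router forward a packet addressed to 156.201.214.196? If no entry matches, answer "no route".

no route

No entry's prefix contains 156.201.214.196; there is no default route.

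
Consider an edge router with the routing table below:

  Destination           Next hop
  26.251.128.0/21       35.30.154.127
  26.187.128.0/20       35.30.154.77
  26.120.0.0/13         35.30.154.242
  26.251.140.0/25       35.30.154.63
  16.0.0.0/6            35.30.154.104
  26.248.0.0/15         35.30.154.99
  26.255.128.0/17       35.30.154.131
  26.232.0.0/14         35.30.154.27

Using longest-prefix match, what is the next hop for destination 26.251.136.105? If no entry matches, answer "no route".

no route

No entry's prefix contains 26.251.136.105; there is no default route.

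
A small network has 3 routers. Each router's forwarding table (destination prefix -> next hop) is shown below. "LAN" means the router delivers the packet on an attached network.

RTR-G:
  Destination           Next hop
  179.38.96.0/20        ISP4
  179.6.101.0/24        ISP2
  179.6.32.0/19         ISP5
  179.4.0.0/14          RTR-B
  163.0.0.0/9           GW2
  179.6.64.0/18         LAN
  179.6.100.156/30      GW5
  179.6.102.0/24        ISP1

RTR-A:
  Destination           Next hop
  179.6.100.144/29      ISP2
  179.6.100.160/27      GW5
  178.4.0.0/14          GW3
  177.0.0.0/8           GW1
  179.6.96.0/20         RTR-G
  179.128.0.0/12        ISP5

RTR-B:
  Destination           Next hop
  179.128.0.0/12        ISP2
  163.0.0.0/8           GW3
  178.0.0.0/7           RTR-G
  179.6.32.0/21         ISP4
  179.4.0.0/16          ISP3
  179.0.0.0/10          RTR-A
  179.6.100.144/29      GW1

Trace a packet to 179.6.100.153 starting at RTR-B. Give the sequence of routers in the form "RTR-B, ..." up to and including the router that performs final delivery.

At RTR-B: longest match for 179.6.100.153 is 179.0.0.0/10 -> RTR-A
At RTR-A: longest match for 179.6.100.153 is 179.6.96.0/20 -> RTR-G
At RTR-G: longest match for 179.6.100.153 is 179.6.64.0/18 -> LAN

RTR-B, RTR-A, RTR-G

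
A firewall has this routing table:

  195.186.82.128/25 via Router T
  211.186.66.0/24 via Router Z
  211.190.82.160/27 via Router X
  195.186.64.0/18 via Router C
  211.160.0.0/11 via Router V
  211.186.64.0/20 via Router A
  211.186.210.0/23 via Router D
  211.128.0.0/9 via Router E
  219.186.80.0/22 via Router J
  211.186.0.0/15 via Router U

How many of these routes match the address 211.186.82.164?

3

Prefixes containing 211.186.82.164:
  211.128.0.0/9 (211.128.0.0 - 211.255.255.255)
  211.160.0.0/11 (211.160.0.0 - 211.191.255.255)
  211.186.0.0/15 (211.186.0.0 - 211.187.255.255)
Total matching entries: 3.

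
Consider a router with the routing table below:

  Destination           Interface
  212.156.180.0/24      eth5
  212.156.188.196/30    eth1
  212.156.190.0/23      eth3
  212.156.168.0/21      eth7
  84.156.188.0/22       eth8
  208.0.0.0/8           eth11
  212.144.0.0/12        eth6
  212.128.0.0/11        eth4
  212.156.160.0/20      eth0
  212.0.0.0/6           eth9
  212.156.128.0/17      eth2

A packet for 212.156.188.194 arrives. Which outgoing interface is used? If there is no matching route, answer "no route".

eth2

Routes whose prefix contains 212.156.188.194:
  212.0.0.0/6 (212.0.0.0 - 215.255.255.255) -> eth9
  212.128.0.0/11 (212.128.0.0 - 212.159.255.255) -> eth4
  212.144.0.0/12 (212.144.0.0 - 212.159.255.255) -> eth6
  212.156.128.0/17 (212.156.128.0 - 212.156.255.255) -> eth2
More-specific entries that do NOT match:
  212.156.188.196/30 (212.156.188.196 - 212.156.188.199) does not contain 212.156.188.194
  212.156.180.0/24 (212.156.180.0 - 212.156.180.255) does not contain 212.156.188.194
  212.156.190.0/23 (212.156.190.0 - 212.156.191.255) does not contain 212.156.188.194
  84.156.188.0/22 (84.156.188.0 - 84.156.191.255) does not contain 212.156.188.194
  212.156.168.0/21 (212.156.168.0 - 212.156.175.255) does not contain 212.156.188.194
  212.156.160.0/20 (212.156.160.0 - 212.156.175.255) does not contain 212.156.188.194
Longest matching prefix is /17 -> interface eth2.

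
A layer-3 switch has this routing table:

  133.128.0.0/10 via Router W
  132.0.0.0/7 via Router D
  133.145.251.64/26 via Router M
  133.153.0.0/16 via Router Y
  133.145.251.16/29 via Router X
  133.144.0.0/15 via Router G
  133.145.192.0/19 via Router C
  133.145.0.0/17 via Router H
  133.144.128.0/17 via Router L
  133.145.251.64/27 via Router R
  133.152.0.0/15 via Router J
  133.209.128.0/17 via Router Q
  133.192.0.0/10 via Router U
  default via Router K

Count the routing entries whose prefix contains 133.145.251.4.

Prefixes containing 133.145.251.4:
  0.0.0.0/0 (default, matches everything)
  132.0.0.0/7 (132.0.0.0 - 133.255.255.255)
  133.128.0.0/10 (133.128.0.0 - 133.191.255.255)
  133.144.0.0/15 (133.144.0.0 - 133.145.255.255)
Total matching entries: 4.

4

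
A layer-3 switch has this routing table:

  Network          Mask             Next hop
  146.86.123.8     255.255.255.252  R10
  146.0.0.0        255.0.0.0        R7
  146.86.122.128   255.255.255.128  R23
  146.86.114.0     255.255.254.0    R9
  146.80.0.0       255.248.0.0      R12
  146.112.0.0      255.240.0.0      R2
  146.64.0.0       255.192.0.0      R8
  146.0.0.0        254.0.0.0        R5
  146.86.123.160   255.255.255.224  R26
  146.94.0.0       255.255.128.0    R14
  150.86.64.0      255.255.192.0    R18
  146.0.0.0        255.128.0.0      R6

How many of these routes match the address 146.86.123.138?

Prefixes containing 146.86.123.138:
  146.0.0.0/7 (146.0.0.0 - 147.255.255.255)
  146.0.0.0/8 (146.0.0.0 - 146.255.255.255)
  146.0.0.0/9 (146.0.0.0 - 146.127.255.255)
  146.64.0.0/10 (146.64.0.0 - 146.127.255.255)
  146.80.0.0/13 (146.80.0.0 - 146.87.255.255)
Total matching entries: 5.

5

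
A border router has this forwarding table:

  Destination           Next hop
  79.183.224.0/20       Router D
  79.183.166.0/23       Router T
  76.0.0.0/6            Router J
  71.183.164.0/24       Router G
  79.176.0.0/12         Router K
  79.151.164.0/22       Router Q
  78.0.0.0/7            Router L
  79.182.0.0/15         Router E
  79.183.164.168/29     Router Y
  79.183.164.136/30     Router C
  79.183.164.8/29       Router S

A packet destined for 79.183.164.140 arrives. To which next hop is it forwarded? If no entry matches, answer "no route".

Router E

Routes whose prefix contains 79.183.164.140:
  76.0.0.0/6 (76.0.0.0 - 79.255.255.255) -> Router J
  78.0.0.0/7 (78.0.0.0 - 79.255.255.255) -> Router L
  79.176.0.0/12 (79.176.0.0 - 79.191.255.255) -> Router K
  79.182.0.0/15 (79.182.0.0 - 79.183.255.255) -> Router E
More-specific entries that do NOT match:
  79.183.164.136/30 (79.183.164.136 - 79.183.164.139) does not contain 79.183.164.140
  79.183.164.168/29 (79.183.164.168 - 79.183.164.175) does not contain 79.183.164.140
  79.183.164.8/29 (79.183.164.8 - 79.183.164.15) does not contain 79.183.164.140
  71.183.164.0/24 (71.183.164.0 - 71.183.164.255) does not contain 79.183.164.140
  79.183.166.0/23 (79.183.166.0 - 79.183.167.255) does not contain 79.183.164.140
  79.151.164.0/22 (79.151.164.0 - 79.151.167.255) does not contain 79.183.164.140
  79.183.224.0/20 (79.183.224.0 - 79.183.239.255) does not contain 79.183.164.140
Longest matching prefix is /15 -> next hop Router E.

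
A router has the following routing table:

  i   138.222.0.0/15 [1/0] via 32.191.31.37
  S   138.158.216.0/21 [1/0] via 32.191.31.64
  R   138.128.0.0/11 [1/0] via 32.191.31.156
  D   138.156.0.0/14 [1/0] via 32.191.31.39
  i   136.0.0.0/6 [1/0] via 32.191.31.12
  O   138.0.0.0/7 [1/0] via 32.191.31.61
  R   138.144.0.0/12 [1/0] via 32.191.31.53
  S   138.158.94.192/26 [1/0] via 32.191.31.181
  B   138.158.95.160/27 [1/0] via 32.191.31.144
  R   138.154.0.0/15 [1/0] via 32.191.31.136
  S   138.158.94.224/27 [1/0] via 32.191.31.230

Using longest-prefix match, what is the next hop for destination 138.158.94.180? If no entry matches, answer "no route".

32.191.31.39

Routes whose prefix contains 138.158.94.180:
  136.0.0.0/6 (136.0.0.0 - 139.255.255.255) -> 32.191.31.12
  138.0.0.0/7 (138.0.0.0 - 139.255.255.255) -> 32.191.31.61
  138.128.0.0/11 (138.128.0.0 - 138.159.255.255) -> 32.191.31.156
  138.144.0.0/12 (138.144.0.0 - 138.159.255.255) -> 32.191.31.53
  138.156.0.0/14 (138.156.0.0 - 138.159.255.255) -> 32.191.31.39
More-specific entries that do NOT match:
  138.158.95.160/27 (138.158.95.160 - 138.158.95.191) does not contain 138.158.94.180
  138.158.94.224/27 (138.158.94.224 - 138.158.94.255) does not contain 138.158.94.180
  138.158.94.192/26 (138.158.94.192 - 138.158.94.255) does not contain 138.158.94.180
  138.158.216.0/21 (138.158.216.0 - 138.158.223.255) does not contain 138.158.94.180
  138.222.0.0/15 (138.222.0.0 - 138.223.255.255) does not contain 138.158.94.180
  138.154.0.0/15 (138.154.0.0 - 138.155.255.255) does not contain 138.158.94.180
Longest matching prefix is /14 -> next hop 32.191.31.39.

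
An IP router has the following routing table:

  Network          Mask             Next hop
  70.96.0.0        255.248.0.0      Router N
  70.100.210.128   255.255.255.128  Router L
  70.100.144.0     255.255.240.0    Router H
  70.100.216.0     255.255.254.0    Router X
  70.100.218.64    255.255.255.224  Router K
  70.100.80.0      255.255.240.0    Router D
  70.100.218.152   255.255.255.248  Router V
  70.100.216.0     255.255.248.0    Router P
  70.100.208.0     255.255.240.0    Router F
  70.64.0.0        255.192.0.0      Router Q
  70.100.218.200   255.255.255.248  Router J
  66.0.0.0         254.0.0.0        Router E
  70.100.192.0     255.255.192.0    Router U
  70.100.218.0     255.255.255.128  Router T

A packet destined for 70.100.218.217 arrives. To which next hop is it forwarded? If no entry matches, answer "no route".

Routes whose prefix contains 70.100.218.217:
  70.64.0.0/10 (70.64.0.0 - 70.127.255.255) -> Router Q
  70.96.0.0/13 (70.96.0.0 - 70.103.255.255) -> Router N
  70.100.192.0/18 (70.100.192.0 - 70.100.255.255) -> Router U
  70.100.208.0/20 (70.100.208.0 - 70.100.223.255) -> Router F
  70.100.216.0/21 (70.100.216.0 - 70.100.223.255) -> Router P
More-specific entries that do NOT match:
  70.100.218.152/29 (70.100.218.152 - 70.100.218.159) does not contain 70.100.218.217
  70.100.218.200/29 (70.100.218.200 - 70.100.218.207) does not contain 70.100.218.217
  70.100.218.64/27 (70.100.218.64 - 70.100.218.95) does not contain 70.100.218.217
  70.100.210.128/25 (70.100.210.128 - 70.100.210.255) does not contain 70.100.218.217
  70.100.218.0/25 (70.100.218.0 - 70.100.218.127) does not contain 70.100.218.217
  70.100.216.0/23 (70.100.216.0 - 70.100.217.255) does not contain 70.100.218.217
Longest matching prefix is /21 -> next hop Router P.

Router P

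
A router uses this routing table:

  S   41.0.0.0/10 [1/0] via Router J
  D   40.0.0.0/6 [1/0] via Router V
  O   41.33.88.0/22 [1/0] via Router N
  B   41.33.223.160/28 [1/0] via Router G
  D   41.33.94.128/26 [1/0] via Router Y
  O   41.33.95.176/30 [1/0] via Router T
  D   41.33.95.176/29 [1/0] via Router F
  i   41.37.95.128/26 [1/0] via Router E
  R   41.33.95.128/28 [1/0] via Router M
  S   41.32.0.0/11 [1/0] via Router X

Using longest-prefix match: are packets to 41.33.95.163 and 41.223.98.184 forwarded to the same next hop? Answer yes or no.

41.33.95.163: longest match 41.32.0.0/11 -> Router X
41.223.98.184: longest match 40.0.0.0/6 -> Router V

no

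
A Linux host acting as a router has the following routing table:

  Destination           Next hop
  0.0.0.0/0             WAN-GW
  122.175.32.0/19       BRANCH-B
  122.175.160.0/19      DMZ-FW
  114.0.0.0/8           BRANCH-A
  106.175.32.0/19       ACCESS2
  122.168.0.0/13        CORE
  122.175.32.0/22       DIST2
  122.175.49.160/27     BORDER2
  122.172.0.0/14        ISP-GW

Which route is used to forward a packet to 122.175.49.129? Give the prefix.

Entries matching 122.175.49.129:
  0.0.0.0/0 (default, matches everything)
  122.168.0.0/13 (122.168.0.0 - 122.175.255.255)
  122.172.0.0/14 (122.172.0.0 - 122.175.255.255)
  122.175.32.0/19 (122.175.32.0 - 122.175.63.255)
Most specific is 122.175.32.0/19.

122.175.32.0/19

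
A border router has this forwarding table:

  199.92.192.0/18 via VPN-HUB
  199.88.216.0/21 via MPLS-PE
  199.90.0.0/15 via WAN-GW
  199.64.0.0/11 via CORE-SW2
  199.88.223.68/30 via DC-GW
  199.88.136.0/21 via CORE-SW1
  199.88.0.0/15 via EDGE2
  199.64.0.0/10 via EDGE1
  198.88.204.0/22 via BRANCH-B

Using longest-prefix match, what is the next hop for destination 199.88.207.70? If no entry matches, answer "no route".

EDGE2

Routes whose prefix contains 199.88.207.70:
  199.64.0.0/10 (199.64.0.0 - 199.127.255.255) -> EDGE1
  199.64.0.0/11 (199.64.0.0 - 199.95.255.255) -> CORE-SW2
  199.88.0.0/15 (199.88.0.0 - 199.89.255.255) -> EDGE2
More-specific entries that do NOT match:
  199.88.223.68/30 (199.88.223.68 - 199.88.223.71) does not contain 199.88.207.70
  198.88.204.0/22 (198.88.204.0 - 198.88.207.255) does not contain 199.88.207.70
  199.88.216.0/21 (199.88.216.0 - 199.88.223.255) does not contain 199.88.207.70
  199.88.136.0/21 (199.88.136.0 - 199.88.143.255) does not contain 199.88.207.70
  199.92.192.0/18 (199.92.192.0 - 199.92.255.255) does not contain 199.88.207.70
Longest matching prefix is /15 -> next hop EDGE2.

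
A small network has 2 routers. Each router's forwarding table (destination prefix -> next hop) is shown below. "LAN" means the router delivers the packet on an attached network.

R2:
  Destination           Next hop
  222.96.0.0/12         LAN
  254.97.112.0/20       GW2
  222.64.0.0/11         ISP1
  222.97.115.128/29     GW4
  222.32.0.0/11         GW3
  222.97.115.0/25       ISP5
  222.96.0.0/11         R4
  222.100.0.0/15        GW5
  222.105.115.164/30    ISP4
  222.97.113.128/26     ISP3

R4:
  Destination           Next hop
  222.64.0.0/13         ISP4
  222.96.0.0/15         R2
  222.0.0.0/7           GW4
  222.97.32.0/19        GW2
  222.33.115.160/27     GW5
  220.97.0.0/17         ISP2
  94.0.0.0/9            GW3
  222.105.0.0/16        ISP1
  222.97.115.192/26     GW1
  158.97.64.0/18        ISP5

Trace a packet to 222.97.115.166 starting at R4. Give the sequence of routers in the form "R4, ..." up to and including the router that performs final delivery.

At R4: longest match for 222.97.115.166 is 222.96.0.0/15 -> R2
At R2: longest match for 222.97.115.166 is 222.96.0.0/12 -> LAN

R4, R2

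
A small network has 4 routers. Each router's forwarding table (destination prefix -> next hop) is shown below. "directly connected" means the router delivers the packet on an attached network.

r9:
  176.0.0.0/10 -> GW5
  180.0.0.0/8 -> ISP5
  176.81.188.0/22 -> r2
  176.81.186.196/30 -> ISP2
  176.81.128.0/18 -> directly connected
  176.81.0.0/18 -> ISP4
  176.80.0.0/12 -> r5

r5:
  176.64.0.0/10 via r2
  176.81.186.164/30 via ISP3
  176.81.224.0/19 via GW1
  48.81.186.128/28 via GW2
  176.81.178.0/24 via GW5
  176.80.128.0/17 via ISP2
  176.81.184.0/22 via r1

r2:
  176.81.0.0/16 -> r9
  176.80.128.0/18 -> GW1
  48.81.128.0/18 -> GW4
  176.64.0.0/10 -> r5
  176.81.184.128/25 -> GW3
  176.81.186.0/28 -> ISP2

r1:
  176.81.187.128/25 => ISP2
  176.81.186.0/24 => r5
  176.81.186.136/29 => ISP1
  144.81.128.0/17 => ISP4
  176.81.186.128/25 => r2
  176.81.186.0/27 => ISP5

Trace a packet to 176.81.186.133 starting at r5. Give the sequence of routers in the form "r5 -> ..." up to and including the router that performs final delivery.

At r5: longest match for 176.81.186.133 is 176.81.184.0/22 -> r1
At r1: longest match for 176.81.186.133 is 176.81.186.128/25 -> r2
At r2: longest match for 176.81.186.133 is 176.81.0.0/16 -> r9
At r9: longest match for 176.81.186.133 is 176.81.128.0/18 -> directly connected

r5 -> r1 -> r2 -> r9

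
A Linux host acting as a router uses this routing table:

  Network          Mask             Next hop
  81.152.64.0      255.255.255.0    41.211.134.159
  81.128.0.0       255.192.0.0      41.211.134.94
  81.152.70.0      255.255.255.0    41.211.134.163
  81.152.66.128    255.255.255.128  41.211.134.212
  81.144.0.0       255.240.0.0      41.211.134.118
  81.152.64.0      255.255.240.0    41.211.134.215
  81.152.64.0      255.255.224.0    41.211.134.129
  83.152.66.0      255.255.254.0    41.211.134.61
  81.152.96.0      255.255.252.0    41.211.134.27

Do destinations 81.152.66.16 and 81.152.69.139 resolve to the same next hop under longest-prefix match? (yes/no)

81.152.66.16: longest match 81.152.64.0/20 -> 41.211.134.215
81.152.69.139: longest match 81.152.64.0/20 -> 41.211.134.215

yes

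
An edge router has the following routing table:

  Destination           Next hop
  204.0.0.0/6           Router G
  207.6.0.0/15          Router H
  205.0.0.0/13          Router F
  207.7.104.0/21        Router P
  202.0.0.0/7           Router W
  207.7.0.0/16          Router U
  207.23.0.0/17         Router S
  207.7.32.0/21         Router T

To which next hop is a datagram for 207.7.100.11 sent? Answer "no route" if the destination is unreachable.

Router U

Routes whose prefix contains 207.7.100.11:
  204.0.0.0/6 (204.0.0.0 - 207.255.255.255) -> Router G
  207.6.0.0/15 (207.6.0.0 - 207.7.255.255) -> Router H
  207.7.0.0/16 (207.7.0.0 - 207.7.255.255) -> Router U
More-specific entries that do NOT match:
  207.7.104.0/21 (207.7.104.0 - 207.7.111.255) does not contain 207.7.100.11
  207.7.32.0/21 (207.7.32.0 - 207.7.39.255) does not contain 207.7.100.11
  207.23.0.0/17 (207.23.0.0 - 207.23.127.255) does not contain 207.7.100.11
Longest matching prefix is /16 -> next hop Router U.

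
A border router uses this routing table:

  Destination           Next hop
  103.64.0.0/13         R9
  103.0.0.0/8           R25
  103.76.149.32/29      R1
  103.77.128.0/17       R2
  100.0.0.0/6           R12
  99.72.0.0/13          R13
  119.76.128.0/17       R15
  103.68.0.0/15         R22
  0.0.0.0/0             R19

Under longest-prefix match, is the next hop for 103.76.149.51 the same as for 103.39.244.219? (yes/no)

103.76.149.51: longest match 103.0.0.0/8 -> R25
103.39.244.219: longest match 103.0.0.0/8 -> R25

yes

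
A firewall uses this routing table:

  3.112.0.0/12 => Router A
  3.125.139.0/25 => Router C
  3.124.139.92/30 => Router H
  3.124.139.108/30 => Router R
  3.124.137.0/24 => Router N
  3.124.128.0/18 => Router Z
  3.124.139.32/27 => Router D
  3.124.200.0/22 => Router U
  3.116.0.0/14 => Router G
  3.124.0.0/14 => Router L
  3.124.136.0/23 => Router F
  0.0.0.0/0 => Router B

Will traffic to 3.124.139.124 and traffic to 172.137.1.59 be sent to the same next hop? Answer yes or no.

no

3.124.139.124: longest match 3.124.128.0/18 -> Router Z
172.137.1.59: longest match 0.0.0.0/0 -> Router B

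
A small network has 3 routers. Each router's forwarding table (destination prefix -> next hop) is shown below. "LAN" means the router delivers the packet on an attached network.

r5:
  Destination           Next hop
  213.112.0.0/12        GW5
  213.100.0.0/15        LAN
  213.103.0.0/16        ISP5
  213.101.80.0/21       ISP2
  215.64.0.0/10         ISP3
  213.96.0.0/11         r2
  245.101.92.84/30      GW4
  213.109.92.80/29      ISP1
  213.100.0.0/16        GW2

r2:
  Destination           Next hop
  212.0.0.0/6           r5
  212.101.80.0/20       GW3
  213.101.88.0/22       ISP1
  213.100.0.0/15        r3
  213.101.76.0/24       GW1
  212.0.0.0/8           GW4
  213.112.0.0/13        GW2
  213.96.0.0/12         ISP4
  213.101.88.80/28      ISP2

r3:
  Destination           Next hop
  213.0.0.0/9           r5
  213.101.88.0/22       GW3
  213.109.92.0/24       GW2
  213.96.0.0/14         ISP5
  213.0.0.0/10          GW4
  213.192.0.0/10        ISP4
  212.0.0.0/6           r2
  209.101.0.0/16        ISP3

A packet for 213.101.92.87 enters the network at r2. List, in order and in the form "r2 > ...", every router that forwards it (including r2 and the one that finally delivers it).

At r2: longest match for 213.101.92.87 is 213.100.0.0/15 -> r3
At r3: longest match for 213.101.92.87 is 213.0.0.0/9 -> r5
At r5: longest match for 213.101.92.87 is 213.100.0.0/15 -> LAN

r2 > r3 > r5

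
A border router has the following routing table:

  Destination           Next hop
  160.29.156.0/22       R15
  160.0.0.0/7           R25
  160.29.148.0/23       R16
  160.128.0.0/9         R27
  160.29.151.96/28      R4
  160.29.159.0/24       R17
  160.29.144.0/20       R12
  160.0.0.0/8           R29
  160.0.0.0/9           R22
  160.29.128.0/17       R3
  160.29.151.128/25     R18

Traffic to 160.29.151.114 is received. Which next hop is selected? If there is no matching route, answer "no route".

R12

Routes whose prefix contains 160.29.151.114:
  160.0.0.0/7 (160.0.0.0 - 161.255.255.255) -> R25
  160.0.0.0/8 (160.0.0.0 - 160.255.255.255) -> R29
  160.0.0.0/9 (160.0.0.0 - 160.127.255.255) -> R22
  160.29.128.0/17 (160.29.128.0 - 160.29.255.255) -> R3
  160.29.144.0/20 (160.29.144.0 - 160.29.159.255) -> R12
More-specific entries that do NOT match:
  160.29.151.96/28 (160.29.151.96 - 160.29.151.111) does not contain 160.29.151.114
  160.29.151.128/25 (160.29.151.128 - 160.29.151.255) does not contain 160.29.151.114
  160.29.159.0/24 (160.29.159.0 - 160.29.159.255) does not contain 160.29.151.114
  160.29.148.0/23 (160.29.148.0 - 160.29.149.255) does not contain 160.29.151.114
  160.29.156.0/22 (160.29.156.0 - 160.29.159.255) does not contain 160.29.151.114
Longest matching prefix is /20 -> next hop R12.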